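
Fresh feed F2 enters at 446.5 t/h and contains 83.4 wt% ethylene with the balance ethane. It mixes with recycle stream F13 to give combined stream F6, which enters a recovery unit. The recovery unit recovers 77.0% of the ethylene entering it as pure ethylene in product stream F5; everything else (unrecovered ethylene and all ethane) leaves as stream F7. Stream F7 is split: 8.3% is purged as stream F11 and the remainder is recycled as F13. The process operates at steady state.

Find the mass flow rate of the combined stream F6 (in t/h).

ethane enters only via F2 and leaves only via the purge: 446.5×0.166 = 0.083×(ethane in F7), and the recovery unit passes all ethane, so ethane in F6 = ethane in F7 = 893 t/h.
ethylene in F6: m_A = 446.5×0.834 + (1−0.083)·(1−0.770)·m_A, so m_A = 372.38/0.7891 = 471.91 t/h.
F6 = 471.91 + 893 = 1364.9 t/h.

1365 t/h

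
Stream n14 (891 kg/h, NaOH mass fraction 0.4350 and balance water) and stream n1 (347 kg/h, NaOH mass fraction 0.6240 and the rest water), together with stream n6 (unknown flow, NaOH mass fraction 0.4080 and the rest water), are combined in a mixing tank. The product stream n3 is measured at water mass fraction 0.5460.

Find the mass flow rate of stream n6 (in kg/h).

914.4 kg/h

Let n6 be the unknown flow. Total out = 1238 + n6.
water balance: 633.89 + 0.592·n6 = 0.546·(1238 + n6)
(0.592 − 0.546)·n6 = 0.546×1238 − 633.89 = 42.061
n6 = 42.061 / 0.046 = 914.37 kg/h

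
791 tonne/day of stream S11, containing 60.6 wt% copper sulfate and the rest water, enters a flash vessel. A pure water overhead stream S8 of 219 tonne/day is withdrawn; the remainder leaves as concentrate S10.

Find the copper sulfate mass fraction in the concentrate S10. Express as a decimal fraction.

copper sulfate is not removed: 791×0.606 = 479.35 tonne/day of copper sulfate enters S10.
Concentrate = 791 − 219 = 572 tonne/day.
Mass fraction = 479.35/572 = 0.838.

0.838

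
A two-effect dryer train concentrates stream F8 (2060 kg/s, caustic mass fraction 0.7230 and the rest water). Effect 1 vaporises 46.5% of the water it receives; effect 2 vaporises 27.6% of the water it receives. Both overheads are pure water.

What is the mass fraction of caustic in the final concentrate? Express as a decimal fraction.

0.8708

water in feed = 2060×0.277 = 570.62 kg/s.
After stage 1: water left = (1−0.465)×570.62 = 305.28; stream total = 1794.7 kg/s.
After stage 2: water left = (1−0.276)×305.28 = 221.02; final concentrate = 1710.4 kg/s.
caustic fraction = 1489.4/1710.4 = 0.8708.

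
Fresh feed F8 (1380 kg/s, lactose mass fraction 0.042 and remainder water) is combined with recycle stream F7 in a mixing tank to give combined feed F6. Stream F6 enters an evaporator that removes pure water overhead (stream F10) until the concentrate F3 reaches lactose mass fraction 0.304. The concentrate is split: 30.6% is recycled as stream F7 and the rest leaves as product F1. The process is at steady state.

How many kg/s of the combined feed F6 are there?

1464 kg/s

Overall lactose balance (none leaves overhead): lactose in fresh feed = lactose in product, i.e. 1380×0.042 = (1−0.306)·F3·0.304.
F3 = 57.96/(0.304×0.694) = 274.72 kg/s.
Recycle F7 = 0.306×274.72 = 84.065 kg/s.
Combined feed F6 = 1380 + 84.065 = 1464.1 kg/s.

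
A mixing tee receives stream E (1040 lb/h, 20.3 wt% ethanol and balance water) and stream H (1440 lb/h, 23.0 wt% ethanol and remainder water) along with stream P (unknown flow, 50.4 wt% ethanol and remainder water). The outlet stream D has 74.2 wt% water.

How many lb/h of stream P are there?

Let P be the unknown flow. Total out = 2480 + P.
water balance: 1937.7 + 0.496·P = 0.742·(2480 + P)
(0.496 − 0.742)·P = 0.742×2480 − 1937.7 = -97.52
P = -97.52 / -0.246 = 396.42 lb/h

396.4 lb/h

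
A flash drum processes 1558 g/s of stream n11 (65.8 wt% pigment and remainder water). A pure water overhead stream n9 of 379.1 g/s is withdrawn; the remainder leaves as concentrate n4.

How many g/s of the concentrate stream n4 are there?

Concentrate = 1558 − 379.1 = 1178.9 g/s.

1179 g/s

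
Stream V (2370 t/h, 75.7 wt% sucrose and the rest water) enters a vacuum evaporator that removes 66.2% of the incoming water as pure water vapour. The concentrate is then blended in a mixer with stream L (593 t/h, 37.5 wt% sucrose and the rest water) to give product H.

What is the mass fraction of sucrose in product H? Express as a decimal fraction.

Vapour removed = 0.662×0.243×2370 = 381.25 t/h; concentrate = 1988.7 t/h.
sucrose reaching the mixer = 1794.1 (from concentrate) + 593×0.375 = 2016.5 t/h.
Product flow = 1988.7 + 593 = 2581.7 t/h; sucrose fraction = 0.781.

0.781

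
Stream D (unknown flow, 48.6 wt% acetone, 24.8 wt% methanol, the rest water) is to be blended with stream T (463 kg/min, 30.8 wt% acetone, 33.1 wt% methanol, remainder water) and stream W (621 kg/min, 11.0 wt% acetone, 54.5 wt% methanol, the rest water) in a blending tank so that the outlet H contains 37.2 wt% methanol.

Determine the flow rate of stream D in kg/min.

Let D be the unknown flow. Total out = 1084 + D.
methanol balance: 491.7 + 0.248·D = 0.372·(1084 + D)
(0.248 − 0.372)·D = 0.372×1084 − 491.7 = -88.45
D = -88.45 / -0.124 = 713.31 kg/min

713.3 kg/min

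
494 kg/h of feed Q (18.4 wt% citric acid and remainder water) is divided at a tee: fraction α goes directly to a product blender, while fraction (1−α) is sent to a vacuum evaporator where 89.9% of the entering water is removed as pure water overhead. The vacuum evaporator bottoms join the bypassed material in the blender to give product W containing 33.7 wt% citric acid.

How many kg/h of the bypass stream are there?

188.3 kg/h

All 494×0.184 = 90.896 kg/h of citric acid reaches W, so W = 90.896/0.337 = 269.72 kg/h and vapour = 224.28 kg/h.
The evaporator receives (1−α)·494 of feed at 0.816 water and removes 0.899 of that water:
0.899×0.816×(1−α)×494 = 224.28
(1−α) = 224.28/362.39 = 0.6189;  α = 0.3811.
Bypass flow = 0.3811×494 = 188.27 kg/h.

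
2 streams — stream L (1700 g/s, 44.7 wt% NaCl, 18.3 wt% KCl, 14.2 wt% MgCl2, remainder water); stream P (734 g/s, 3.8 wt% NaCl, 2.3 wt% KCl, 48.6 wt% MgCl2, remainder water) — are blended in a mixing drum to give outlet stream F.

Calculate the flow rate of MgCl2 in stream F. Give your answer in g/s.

MgCl2 out = MgCl2 in = 1700×0.142 + 734×0.486 = 598.12 g/s.

598.1 g/s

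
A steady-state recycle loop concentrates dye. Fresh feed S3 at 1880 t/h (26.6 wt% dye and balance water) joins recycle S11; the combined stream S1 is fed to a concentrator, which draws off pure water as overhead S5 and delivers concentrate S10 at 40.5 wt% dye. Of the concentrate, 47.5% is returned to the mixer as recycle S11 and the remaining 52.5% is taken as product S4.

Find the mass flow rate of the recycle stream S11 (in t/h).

1117 t/h

Overall dye balance (none leaves overhead): dye in fresh feed = dye in product, i.e. 1880×0.266 = (1−0.475)·S10·0.405.
S10 = 500.08/(0.405×0.525) = 2351.9 t/h.
Recycle S11 = 0.475×2351.9 = 1117.2 t/h.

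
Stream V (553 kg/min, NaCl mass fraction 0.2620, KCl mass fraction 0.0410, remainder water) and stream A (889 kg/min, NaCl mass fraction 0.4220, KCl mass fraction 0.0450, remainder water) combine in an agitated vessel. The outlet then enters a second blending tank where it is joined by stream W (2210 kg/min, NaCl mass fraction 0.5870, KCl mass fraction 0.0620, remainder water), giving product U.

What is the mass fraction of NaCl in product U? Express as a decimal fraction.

0.4976

Overall, product flow = 3652 kg/min.
NaCl in = 553×0.262 + 889×0.422 + 2210×0.587 = 1817.3 kg/min.
NaCl fraction in U = 0.4976.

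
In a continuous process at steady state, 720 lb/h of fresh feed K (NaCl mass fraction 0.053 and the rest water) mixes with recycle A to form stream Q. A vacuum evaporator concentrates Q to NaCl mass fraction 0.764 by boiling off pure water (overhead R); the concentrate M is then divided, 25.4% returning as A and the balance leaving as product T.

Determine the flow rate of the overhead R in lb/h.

670.1 lb/h

Overall NaCl balance (none leaves overhead): NaCl in fresh feed = NaCl in product, i.e. 720×0.053 = (1−0.254)·M·0.764.
M = 38.16/(0.764×0.746) = 66.954 lb/h.
Recycle A = 0.254×66.954 = 17.006 lb/h.
Combined feed Q = 720 + 17.006 = 737.01 lb/h.
Overhead R = Q − M = 737.01 − 66.954 = 670.05 lb/h.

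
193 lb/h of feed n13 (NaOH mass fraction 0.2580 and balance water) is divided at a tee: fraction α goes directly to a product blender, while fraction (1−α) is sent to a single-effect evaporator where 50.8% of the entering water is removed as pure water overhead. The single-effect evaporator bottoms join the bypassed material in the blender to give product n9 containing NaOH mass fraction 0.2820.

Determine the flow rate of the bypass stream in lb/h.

All 193×0.258 = 49.794 lb/h of NaOH reaches n9, so n9 = 49.794/0.282 = 176.57 lb/h and vapour = 16.426 lb/h.
The evaporator receives (1−α)·193 of feed at 0.742 water and removes 0.508 of that water:
0.508×0.742×(1−α)×193 = 16.426
(1−α) = 16.426/72.749 = 0.2258;  α = 0.7742.
Bypass flow = 0.7742×193 = 149.42 lb/h.

149.4 lb/h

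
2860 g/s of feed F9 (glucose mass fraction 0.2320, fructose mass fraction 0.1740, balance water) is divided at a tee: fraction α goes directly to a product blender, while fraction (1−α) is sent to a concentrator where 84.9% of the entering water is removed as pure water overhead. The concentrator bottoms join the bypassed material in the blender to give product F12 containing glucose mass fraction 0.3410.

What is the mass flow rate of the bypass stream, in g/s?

1047 g/s

All 2860×0.232 = 663.52 g/s of glucose reaches F12, so F12 = 663.52/0.341 = 1945.8 g/s and vapour = 914.19 g/s.
The evaporator receives (1−α)·2860 of feed at 0.594 water and removes 0.849 of that water:
0.849×0.594×(1−α)×2860 = 914.19
(1−α) = 914.19/1442.3 = 0.6338;  α = 0.3662.
Bypass flow = 0.3662×2860 = 1047.2 g/s.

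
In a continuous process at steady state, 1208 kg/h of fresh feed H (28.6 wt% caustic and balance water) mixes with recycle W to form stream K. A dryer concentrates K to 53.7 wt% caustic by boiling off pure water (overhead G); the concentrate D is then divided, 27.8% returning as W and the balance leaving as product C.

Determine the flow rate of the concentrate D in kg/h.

891.1 kg/h

Overall caustic balance (none leaves overhead): caustic in fresh feed = caustic in product, i.e. 1208×0.286 = (1−0.278)·D·0.537.
D = 345.49/(0.537×0.722) = 891.09 kg/h.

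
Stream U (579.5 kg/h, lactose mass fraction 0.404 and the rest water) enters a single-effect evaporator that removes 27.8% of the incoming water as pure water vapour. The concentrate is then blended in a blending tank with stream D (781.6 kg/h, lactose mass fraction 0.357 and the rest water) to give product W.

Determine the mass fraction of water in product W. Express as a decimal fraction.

Vapour removed = 0.278×0.596×579.5 = 96.016 kg/h; concentrate = 483.48 kg/h.
water reaching the mixer = 249.37 (from concentrate) + 781.6×0.643 = 751.93 kg/h.
Product flow = 483.48 + 781.6 = 1265.1 kg/h; water fraction = 0.594.

0.594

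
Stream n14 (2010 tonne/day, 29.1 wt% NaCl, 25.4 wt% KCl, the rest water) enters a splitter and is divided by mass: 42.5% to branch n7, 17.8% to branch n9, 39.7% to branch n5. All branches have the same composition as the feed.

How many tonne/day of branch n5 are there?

Branch n5 flow = 0.397×2010 = 797.97 tonne/day.

798 tonne/day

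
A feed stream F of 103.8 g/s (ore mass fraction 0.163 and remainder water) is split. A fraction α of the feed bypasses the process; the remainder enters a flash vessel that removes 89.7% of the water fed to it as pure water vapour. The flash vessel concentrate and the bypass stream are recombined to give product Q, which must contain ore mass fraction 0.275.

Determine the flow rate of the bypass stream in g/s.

All 103.8×0.163 = 16.919 g/s of ore reaches Q, so Q = 16.919/0.275 = 61.525 g/s and vapour = 42.275 g/s.
The evaporator receives (1−α)·103.8 of feed at 0.837 water and removes 0.897 of that water:
0.897×0.837×(1−α)×103.8 = 42.275
(1−α) = 42.275/77.932 = 0.5425;  α = 0.4575.
Bypass flow = 0.4575×103.8 = 47.493 g/s.

47.49 g/s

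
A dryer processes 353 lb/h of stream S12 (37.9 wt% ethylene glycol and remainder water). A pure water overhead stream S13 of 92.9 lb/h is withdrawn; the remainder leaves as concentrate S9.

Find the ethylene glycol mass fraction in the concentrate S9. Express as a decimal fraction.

0.5144

ethylene glycol is not removed: 353×0.379 = 133.79 lb/h of ethylene glycol enters S9.
Concentrate = 353 − 92.9 = 260.1 lb/h.
Mass fraction = 133.79/260.1 = 0.5144.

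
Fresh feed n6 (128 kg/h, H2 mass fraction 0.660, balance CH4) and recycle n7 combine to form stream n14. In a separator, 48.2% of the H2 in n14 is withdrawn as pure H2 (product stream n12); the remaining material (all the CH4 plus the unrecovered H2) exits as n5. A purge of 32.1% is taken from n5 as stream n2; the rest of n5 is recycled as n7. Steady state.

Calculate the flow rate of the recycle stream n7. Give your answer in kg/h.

137.9 kg/h

CH4 enters only via n6 and leaves only via the purge: 128×0.340 = 0.321×(CH4 in n5), and the separator passes all CH4, so CH4 in n14 = CH4 in n5 = 135.58 kg/h.
H2 in n14: m_A = 128×0.660 + (1−0.321)·(1−0.482)·m_A, so m_A = 84.48/0.6483 = 130.31 kg/h.
n5 = (1−0.482)×130.31 + 135.58 = 203.08 kg/h.
Recycle n7 = (1−0.321)×203.08 = 137.89 kg/h.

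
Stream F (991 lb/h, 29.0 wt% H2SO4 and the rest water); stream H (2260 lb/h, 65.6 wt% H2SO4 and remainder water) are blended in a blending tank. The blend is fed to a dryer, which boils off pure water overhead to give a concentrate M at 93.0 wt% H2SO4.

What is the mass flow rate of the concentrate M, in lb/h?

1903 lb/h

H2SO4 entering = 991×0.290 + 2260×0.656 = 1770 lb/h.
All H2SO4 reports to M, so M = 1770/0.930 = 1903.2 lb/h.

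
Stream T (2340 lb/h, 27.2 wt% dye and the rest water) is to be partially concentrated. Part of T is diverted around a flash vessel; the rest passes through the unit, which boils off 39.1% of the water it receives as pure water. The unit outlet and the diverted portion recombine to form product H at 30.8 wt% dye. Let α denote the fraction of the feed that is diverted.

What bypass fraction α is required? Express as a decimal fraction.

0.589

All 2340×0.272 = 636.48 lb/h of dye reaches H, so H = 636.48/0.308 = 2066.5 lb/h and vapour = 273.51 lb/h.
The evaporator receives (1−α)·2340 of feed at 0.728 water and removes 0.391 of that water:
0.391×0.728×(1−α)×2340 = 273.51
(1−α) = 273.51/666.08 = 0.4106;  α = 0.5894.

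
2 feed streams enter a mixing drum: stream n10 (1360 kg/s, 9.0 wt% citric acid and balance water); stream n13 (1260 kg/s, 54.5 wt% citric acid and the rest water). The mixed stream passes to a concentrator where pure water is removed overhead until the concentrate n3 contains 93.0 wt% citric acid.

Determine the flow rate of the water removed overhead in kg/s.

citric acid entering = 1360×0.090 + 1260×0.545 = 809.1 kg/s.
All citric acid reports to n3, so n3 = 809.1/0.930 = 870 kg/s.
Total feed = 2620 kg/s; overhead = 2620 − 870 = 1750 kg/s.

1750 kg/s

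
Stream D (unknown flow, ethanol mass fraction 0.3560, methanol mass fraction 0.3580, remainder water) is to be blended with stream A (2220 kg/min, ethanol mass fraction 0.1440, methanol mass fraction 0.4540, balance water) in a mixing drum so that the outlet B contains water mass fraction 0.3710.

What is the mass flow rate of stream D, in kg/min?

Let D be the unknown flow. Total out = 2220 + D.
water balance: 892.44 + 0.286·D = 0.371·(2220 + D)
(0.286 − 0.371)·D = 0.371×2220 − 892.44 = -68.82
D = -68.82 / -0.085 = 809.65 kg/min

809.6 kg/min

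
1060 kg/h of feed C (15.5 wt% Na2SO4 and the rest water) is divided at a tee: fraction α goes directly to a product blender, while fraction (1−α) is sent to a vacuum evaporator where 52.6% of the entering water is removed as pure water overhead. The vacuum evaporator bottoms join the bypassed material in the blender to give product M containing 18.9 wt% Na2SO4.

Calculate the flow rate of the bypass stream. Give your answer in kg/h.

631 kg/h

All 1060×0.155 = 164.3 kg/h of Na2SO4 reaches M, so M = 164.3/0.189 = 869.31 kg/h and vapour = 190.69 kg/h.
The evaporator receives (1−α)·1060 of feed at 0.845 water and removes 0.526 of that water:
0.526×0.845×(1−α)×1060 = 190.69
(1−α) = 190.69/471.14 = 0.4047;  α = 0.5953.
Bypass flow = 0.5953×1060 = 630.98 kg/h.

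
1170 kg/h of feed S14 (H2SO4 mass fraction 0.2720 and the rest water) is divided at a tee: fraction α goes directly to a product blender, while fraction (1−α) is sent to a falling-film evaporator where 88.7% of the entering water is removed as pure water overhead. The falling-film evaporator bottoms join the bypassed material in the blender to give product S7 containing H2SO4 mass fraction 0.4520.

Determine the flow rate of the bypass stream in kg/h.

448.5 kg/h

All 1170×0.272 = 318.24 kg/h of H2SO4 reaches S7, so S7 = 318.24/0.452 = 704.07 kg/h and vapour = 465.93 kg/h.
The evaporator receives (1−α)·1170 of feed at 0.728 water and removes 0.887 of that water:
0.887×0.728×(1−α)×1170 = 465.93
(1−α) = 465.93/755.51 = 0.6167;  α = 0.3833.
Bypass flow = 0.3833×1170 = 448.45 kg/h.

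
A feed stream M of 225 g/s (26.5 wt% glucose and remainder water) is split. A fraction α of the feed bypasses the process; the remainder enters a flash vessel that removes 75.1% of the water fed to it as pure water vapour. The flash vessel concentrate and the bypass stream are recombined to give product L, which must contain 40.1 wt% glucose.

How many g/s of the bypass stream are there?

86.75 g/s

All 225×0.265 = 59.625 g/s of glucose reaches L, so L = 59.625/0.401 = 148.69 g/s and vapour = 76.309 g/s.
The evaporator receives (1−α)·225 of feed at 0.735 water and removes 0.751 of that water:
0.751×0.735×(1−α)×225 = 76.309
(1−α) = 76.309/124.2 = 0.6144;  α = 0.3856.
Bypass flow = 0.3856×225 = 86.755 g/s.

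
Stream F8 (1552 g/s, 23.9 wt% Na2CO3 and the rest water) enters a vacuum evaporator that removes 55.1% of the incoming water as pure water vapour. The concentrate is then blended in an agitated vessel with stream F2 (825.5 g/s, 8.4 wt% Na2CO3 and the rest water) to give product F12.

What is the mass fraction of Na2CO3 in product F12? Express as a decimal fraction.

0.255

Vapour removed = 0.551×0.761×1552 = 650.77 g/s; concentrate = 901.23 g/s.
Na2CO3 reaching the mixer = 370.93 (from concentrate) + 825.5×0.084 = 440.27 g/s.
Product flow = 901.23 + 825.5 = 1726.7 g/s; Na2CO3 fraction = 0.255.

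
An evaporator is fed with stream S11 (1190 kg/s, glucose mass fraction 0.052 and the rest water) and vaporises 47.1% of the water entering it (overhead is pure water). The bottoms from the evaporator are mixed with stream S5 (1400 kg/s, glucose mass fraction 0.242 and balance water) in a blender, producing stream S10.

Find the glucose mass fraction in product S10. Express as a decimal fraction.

Vapour removed = 0.471×0.948×1190 = 531.34 kg/s; concentrate = 658.66 kg/s.
glucose reaching the mixer = 61.88 (from concentrate) + 1400×0.242 = 400.68 kg/s.
Product flow = 658.66 + 1400 = 2058.7 kg/s; glucose fraction = 0.195.

0.195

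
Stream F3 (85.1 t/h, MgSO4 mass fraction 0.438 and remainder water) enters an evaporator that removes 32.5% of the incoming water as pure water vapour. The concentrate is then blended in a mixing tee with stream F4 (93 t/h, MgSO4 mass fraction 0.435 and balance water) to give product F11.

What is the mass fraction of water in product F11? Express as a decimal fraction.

Vapour removed = 0.325×0.562×85.1 = 15.544 t/h; concentrate = 69.556 t/h.
water reaching the mixer = 32.283 (from concentrate) + 93×0.565 = 84.828 t/h.
Product flow = 69.556 + 93 = 162.56 t/h; water fraction = 0.522.

0.522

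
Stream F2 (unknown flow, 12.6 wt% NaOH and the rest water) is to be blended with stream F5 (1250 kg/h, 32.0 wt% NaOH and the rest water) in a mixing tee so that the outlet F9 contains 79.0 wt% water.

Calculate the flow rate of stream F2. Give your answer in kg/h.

Let F2 be the unknown flow. Total out = 1250 + F2.
water balance: 850 + 0.874·F2 = 0.790·(1250 + F2)
(0.874 − 0.790)·F2 = 0.790×1250 − 850 = 137.5
F2 = 137.5 / 0.084 = 1636.9 kg/h

1637 kg/h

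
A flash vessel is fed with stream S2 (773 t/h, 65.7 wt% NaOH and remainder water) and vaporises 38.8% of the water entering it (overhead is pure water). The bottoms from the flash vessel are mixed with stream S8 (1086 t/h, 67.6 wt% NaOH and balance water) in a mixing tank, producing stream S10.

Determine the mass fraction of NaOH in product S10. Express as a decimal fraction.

Vapour removed = 0.388×0.343×773 = 102.87 t/h; concentrate = 670.13 t/h.
NaOH reaching the mixer = 507.86 (from concentrate) + 1086×0.676 = 1242 t/h.
Product flow = 670.13 + 1086 = 1756.1 t/h; NaOH fraction = 0.7072.

0.7072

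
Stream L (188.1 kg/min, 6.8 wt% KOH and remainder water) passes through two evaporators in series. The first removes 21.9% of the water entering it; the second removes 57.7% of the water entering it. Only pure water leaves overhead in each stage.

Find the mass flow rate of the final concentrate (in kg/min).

70.71 kg/min

water in feed = 188.1×0.932 = 175.31 kg/min.
After stage 1: water left = (1−0.219)×175.31 = 136.92; stream total = 149.71 kg/min.
After stage 2: water left = (1−0.577)×136.92 = 57.916; final concentrate = 70.706 kg/min.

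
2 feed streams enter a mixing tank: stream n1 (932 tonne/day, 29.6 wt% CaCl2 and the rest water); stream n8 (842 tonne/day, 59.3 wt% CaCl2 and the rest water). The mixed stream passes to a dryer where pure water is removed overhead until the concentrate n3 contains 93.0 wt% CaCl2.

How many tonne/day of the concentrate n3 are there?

CaCl2 entering = 932×0.296 + 842×0.593 = 775.18 tonne/day.
All CaCl2 reports to n3, so n3 = 775.18/0.930 = 833.52 tonne/day.

833.5 tonne/day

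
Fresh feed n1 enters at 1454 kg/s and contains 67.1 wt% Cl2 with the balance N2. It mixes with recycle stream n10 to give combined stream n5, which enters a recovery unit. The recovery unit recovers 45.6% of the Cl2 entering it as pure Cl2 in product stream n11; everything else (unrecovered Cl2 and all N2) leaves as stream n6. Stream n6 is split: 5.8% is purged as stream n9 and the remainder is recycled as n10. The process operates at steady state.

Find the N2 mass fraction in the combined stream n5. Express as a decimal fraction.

N2 enters only via n1 and leaves only via the purge: 1454×0.329 = 0.058×(N2 in n6), and the recovery unit passes all N2, so N2 in n5 = N2 in n6 = 8247.7 kg/s.
Cl2 in n5: m_A = 1454×0.671 + (1−0.058)·(1−0.456)·m_A, so m_A = 975.63/0.4876 = 2001.1 kg/s.
n5 = 2001.1 + 8247.7 = 10249 kg/s.
N2 fraction in n5 = 8247.7/10249 = 0.805.

0.805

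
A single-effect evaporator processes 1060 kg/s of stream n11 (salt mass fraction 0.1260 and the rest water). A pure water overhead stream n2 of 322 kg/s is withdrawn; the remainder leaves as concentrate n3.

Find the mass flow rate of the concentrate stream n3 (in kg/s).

Concentrate = 1060 − 322 = 738 kg/s.

738 kg/s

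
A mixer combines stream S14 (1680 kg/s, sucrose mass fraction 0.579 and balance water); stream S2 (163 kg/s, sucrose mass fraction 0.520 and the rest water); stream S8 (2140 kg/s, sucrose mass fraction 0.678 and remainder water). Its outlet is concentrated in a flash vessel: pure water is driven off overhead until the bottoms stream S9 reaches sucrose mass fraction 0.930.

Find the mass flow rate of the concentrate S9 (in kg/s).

sucrose entering = 1680×0.579 + 163×0.520 + 2140×0.678 = 2508.4 kg/s.
All sucrose reports to S9, so S9 = 2508.4/0.930 = 2697.2 kg/s.

2697 kg/s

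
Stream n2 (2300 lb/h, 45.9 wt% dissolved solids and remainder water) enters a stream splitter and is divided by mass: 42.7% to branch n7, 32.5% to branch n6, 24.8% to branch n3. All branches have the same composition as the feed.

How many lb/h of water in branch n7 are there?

531.3 lb/h

Branch n7 total = 0.427×2300 = 982.1 lb/h.
water in n7 = 0.541×982.1 = 531.32 lb/h.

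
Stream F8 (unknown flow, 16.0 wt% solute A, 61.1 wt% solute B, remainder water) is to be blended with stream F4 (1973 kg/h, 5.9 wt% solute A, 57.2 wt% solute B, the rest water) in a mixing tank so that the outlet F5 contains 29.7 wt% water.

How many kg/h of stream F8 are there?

Let F8 be the unknown flow. Total out = 1973 + F8.
water balance: 728.04 + 0.229·F8 = 0.297·(1973 + F8)
(0.229 − 0.297)·F8 = 0.297×1973 − 728.04 = -142.06
F8 = -142.06 / -0.068 = 2089.1 kg/h

2089 kg/h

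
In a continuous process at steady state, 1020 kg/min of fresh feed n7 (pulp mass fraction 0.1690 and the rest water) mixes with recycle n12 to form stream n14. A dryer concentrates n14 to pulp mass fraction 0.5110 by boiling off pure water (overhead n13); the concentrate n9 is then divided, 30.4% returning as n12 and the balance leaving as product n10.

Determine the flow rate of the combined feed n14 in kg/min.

Overall pulp balance (none leaves overhead): pulp in fresh feed = pulp in product, i.e. 1020×0.169 = (1−0.304)·n9·0.511.
n9 = 172.38/(0.511×0.696) = 484.68 kg/min.
Recycle n12 = 0.304×484.68 = 147.34 kg/min.
Combined feed n14 = 1020 + 147.34 = 1167.3 kg/min.

1167 kg/min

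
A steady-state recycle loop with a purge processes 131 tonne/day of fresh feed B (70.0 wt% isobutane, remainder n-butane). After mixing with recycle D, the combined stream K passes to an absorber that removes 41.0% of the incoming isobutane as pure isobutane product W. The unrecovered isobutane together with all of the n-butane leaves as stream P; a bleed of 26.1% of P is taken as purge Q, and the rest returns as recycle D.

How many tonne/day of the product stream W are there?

isobutane in K: m_A = 131×0.700 + (1−0.261)·(1−0.410)·m_A, so m_A = 91.7/0.5640 = 162.59 tonne/day.
Product W = 0.410×162.59 = 66.663 tonne/day.

66.66 tonne/day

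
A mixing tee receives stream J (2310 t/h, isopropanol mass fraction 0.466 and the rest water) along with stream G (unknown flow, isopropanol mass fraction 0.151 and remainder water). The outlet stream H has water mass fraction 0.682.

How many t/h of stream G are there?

Let G be the unknown flow. Total out = 2310 + G.
water balance: 1233.5 + 0.849·G = 0.682·(2310 + G)
(0.849 − 0.682)·G = 0.682×2310 − 1233.5 = 341.88
G = 341.88 / 0.167 = 2047.2 t/h

2047 t/h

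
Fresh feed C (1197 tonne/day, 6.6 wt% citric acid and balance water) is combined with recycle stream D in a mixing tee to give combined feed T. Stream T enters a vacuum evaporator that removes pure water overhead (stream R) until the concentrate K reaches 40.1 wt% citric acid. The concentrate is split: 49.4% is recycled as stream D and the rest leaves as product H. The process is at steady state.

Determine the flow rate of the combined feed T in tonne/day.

Overall citric acid balance (none leaves overhead): citric acid in fresh feed = citric acid in product, i.e. 1197×0.066 = (1−0.494)·K·0.401.
K = 79.002/(0.401×0.506) = 389.35 tonne/day.
Recycle D = 0.494×389.35 = 192.34 tonne/day.
Combined feed T = 1197 + 192.34 = 1389.3 tonne/day.

1389 tonne/day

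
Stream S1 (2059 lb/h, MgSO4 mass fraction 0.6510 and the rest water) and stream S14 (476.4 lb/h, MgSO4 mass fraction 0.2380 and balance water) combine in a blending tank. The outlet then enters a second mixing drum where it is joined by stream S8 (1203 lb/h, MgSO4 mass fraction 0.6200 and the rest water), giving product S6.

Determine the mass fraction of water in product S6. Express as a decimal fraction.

0.4116

Overall, product flow = 3738.4 lb/h.
water in = 2059×0.349 + 476.4×0.762 + 1203×0.380 = 1538.7 lb/h.
water fraction in S6 = 0.4116.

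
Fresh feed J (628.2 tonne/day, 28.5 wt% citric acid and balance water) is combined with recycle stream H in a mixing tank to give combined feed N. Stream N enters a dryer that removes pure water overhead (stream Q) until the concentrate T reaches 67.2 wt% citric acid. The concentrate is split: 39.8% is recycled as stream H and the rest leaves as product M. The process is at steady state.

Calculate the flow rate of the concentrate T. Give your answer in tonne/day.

Overall citric acid balance (none leaves overhead): citric acid in fresh feed = citric acid in product, i.e. 628.2×0.285 = (1−0.398)·T·0.672.
T = 179.04/(0.672×0.602) = 442.56 tonne/day.

442.6 tonne/day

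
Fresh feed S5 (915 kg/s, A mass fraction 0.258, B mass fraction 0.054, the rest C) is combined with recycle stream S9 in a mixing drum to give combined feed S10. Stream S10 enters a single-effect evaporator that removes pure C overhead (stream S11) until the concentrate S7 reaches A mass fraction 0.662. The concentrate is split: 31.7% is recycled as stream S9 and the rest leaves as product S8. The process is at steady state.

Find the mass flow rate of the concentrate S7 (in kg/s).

Overall A balance (none leaves overhead): A in fresh feed = A in product, i.e. 915×0.258 = (1−0.317)·S7·0.662.
S7 = 236.07/(0.662×0.683) = 522.11 kg/s.

522.1 kg/s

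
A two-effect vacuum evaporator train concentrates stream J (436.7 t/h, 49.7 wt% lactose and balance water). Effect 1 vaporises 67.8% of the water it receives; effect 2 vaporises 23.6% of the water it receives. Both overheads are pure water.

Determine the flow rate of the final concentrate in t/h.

271.1 t/h

water in feed = 436.7×0.503 = 219.66 t/h.
After stage 1: water left = (1−0.678)×219.66 = 70.731; stream total = 287.77 t/h.
After stage 2: water left = (1−0.236)×70.731 = 54.038; final concentrate = 271.08 t/h.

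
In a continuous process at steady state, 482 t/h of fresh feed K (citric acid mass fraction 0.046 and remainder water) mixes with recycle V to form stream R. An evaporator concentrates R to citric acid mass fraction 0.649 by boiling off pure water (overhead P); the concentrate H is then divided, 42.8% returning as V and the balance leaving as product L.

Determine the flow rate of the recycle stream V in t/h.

Overall citric acid balance (none leaves overhead): citric acid in fresh feed = citric acid in product, i.e. 482×0.046 = (1−0.428)·H·0.649.
H = 22.172/(0.649×0.572) = 59.726 t/h.
Recycle V = 0.428×59.726 = 25.563 t/h.

25.56 t/h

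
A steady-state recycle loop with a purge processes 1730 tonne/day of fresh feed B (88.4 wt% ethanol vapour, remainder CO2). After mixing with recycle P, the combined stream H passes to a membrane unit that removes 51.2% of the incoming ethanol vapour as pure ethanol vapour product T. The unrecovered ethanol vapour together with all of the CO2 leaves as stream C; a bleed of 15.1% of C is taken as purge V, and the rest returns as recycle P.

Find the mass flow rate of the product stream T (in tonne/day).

ethanol vapour in H: m_A = 1730×0.884 + (1−0.151)·(1−0.512)·m_A, so m_A = 1529.3/0.5857 = 2611.2 tonne/day.
Product T = 0.512×2611.2 = 1336.9 tonne/day.

1337 tonne/day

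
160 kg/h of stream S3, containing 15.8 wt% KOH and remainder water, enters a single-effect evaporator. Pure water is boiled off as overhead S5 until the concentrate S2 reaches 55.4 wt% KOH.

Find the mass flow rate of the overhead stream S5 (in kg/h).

114.4 kg/h

KOH is conserved: 160×0.158 = 25.28 kg/h all reports to the concentrate.
Concentrate = 25.28/(target fraction) = 45.632 kg/h.
Overhead = 160 − 45.632 = 114.37 kg/h.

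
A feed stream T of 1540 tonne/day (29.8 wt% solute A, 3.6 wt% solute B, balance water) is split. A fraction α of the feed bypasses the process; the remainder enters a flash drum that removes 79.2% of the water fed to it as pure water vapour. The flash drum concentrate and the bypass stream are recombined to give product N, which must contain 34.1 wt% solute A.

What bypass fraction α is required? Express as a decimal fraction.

0.761

All 1540×0.298 = 458.92 tonne/day of solute A reaches N, so N = 458.92/0.341 = 1345.8 tonne/day and vapour = 194.19 tonne/day.
The evaporator receives (1−α)·1540 of feed at 0.666 water and removes 0.792 of that water:
0.792×0.666×(1−α)×1540 = 194.19
(1−α) = 194.19/812.31 = 0.2391;  α = 0.7609.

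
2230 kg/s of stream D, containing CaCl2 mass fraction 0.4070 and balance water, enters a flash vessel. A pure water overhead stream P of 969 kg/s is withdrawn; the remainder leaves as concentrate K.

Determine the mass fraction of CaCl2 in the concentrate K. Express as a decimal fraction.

0.7198

CaCl2 is not removed: 2230×0.407 = 907.61 kg/s of CaCl2 enters K.
Concentrate = 2230 − 969 = 1261 kg/s.
Mass fraction = 907.61/1261 = 0.7198.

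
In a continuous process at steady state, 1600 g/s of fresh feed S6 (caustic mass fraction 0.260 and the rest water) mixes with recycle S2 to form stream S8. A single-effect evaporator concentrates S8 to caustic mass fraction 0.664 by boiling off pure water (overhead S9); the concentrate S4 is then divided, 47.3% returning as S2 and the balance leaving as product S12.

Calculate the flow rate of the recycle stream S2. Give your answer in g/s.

562.3 g/s

Overall caustic balance (none leaves overhead): caustic in fresh feed = caustic in product, i.e. 1600×0.260 = (1−0.473)·S4·0.664.
S4 = 416/(0.664×0.527) = 1188.8 g/s.
Recycle S2 = 0.473×1188.8 = 562.31 g/s.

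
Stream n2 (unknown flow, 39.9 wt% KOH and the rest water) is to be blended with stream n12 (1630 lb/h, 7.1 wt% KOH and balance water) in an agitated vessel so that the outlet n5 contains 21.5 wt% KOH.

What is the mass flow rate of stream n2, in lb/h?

1276 lb/h

Let n2 be the unknown flow. Total out = 1630 + n2.
KOH balance: 115.73 + 0.399·n2 = 0.215·(1630 + n2)
(0.399 − 0.215)·n2 = 0.215×1630 − 115.73 = 234.72
n2 = 234.72 / 0.184 = 1275.7 lb/h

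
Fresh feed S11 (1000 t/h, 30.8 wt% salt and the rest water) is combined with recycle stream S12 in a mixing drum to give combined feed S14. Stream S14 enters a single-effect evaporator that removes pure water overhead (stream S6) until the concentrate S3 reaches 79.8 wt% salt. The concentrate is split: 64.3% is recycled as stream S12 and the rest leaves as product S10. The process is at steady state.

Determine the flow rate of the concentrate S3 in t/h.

Overall salt balance (none leaves overhead): salt in fresh feed = salt in product, i.e. 1000×0.308 = (1−0.643)·S3·0.798.
S3 = 308/(0.798×0.357) = 1081.1 t/h.

1081 t/h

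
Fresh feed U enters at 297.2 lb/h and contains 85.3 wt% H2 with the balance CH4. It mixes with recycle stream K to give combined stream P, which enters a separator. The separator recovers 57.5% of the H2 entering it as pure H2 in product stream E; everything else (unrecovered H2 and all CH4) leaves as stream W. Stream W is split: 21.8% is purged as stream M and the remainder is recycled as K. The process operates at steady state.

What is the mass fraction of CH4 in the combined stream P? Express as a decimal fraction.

CH4 enters only via U and leaves only via the purge: 297.2×0.147 = 0.218×(CH4 in W), and the separator passes all CH4, so CH4 in P = CH4 in W = 200.41 lb/h.
H2 in P: m_A = 297.2×0.853 + (1−0.218)·(1−0.575)·m_A, so m_A = 253.51/0.6676 = 379.71 lb/h.
P = 379.71 + 200.41 = 580.11 lb/h.
CH4 fraction in P = 200.41/580.11 = 0.3455.

0.3455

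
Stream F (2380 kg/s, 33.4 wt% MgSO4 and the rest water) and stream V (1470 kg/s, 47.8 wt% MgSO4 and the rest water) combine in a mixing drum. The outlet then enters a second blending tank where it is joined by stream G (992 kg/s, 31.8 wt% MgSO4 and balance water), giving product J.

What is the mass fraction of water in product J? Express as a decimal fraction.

0.626

Overall, product flow = 4842 kg/s.
water in = 2380×0.666 + 1470×0.522 + 992×0.682 = 3029 kg/s.
water fraction in J = 0.626.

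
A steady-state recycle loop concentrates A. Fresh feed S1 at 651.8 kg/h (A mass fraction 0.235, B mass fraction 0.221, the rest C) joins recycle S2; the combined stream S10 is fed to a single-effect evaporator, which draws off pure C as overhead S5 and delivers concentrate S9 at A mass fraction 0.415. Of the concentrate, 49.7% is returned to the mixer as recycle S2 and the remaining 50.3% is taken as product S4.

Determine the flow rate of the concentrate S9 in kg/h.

Overall A balance (none leaves overhead): A in fresh feed = A in product, i.e. 651.8×0.235 = (1−0.497)·S9·0.415.
S9 = 153.17/(0.415×0.503) = 733.78 kg/h.

733.8 kg/h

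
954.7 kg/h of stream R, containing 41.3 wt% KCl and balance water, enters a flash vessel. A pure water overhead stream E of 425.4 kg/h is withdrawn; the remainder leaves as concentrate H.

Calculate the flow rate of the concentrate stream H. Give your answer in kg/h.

529.3 kg/h

Concentrate = 954.7 − 425.4 = 529.3 kg/h.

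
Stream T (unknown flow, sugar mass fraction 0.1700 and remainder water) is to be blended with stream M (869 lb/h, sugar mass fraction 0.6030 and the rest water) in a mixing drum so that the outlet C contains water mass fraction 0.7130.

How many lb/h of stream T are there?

2347 lb/h

Let T be the unknown flow. Total out = 869 + T.
water balance: 344.99 + 0.830·T = 0.713·(869 + T)
(0.830 − 0.713)·T = 0.713×869 − 344.99 = 274.6
T = 274.6 / 0.117 = 2347 lb/h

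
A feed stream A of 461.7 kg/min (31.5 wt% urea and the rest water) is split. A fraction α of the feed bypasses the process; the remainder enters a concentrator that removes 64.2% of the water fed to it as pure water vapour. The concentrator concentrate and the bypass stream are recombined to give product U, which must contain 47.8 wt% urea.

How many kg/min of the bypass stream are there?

103.7 kg/min

All 461.7×0.315 = 145.44 kg/min of urea reaches U, so U = 145.44/0.478 = 304.26 kg/min and vapour = 157.44 kg/min.
The evaporator receives (1−α)·461.7 of feed at 0.685 water and removes 0.642 of that water:
0.642×0.685×(1−α)×461.7 = 157.44
(1−α) = 157.44/203.04 = 0.7754;  α = 0.2246.
Bypass flow = 0.2246×461.7 = 103.69 kg/min.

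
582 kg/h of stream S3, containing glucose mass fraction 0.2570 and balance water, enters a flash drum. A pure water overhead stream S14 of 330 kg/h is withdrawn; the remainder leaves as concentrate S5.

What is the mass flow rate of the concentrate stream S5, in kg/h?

252 kg/h

Concentrate = 582 − 330 = 252 kg/h.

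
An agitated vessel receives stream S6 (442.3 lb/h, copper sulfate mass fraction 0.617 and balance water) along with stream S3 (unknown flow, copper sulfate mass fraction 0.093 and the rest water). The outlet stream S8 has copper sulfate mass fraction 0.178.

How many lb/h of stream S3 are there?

Let S3 be the unknown flow. Total out = 442.3 + S3.
copper sulfate balance: 272.9 + 0.093·S3 = 0.178·(442.3 + S3)
(0.093 − 0.178)·S3 = 0.178×442.3 − 272.9 = -194.17
S3 = -194.17 / -0.085 = 2284.3 lb/h

2284 lb/h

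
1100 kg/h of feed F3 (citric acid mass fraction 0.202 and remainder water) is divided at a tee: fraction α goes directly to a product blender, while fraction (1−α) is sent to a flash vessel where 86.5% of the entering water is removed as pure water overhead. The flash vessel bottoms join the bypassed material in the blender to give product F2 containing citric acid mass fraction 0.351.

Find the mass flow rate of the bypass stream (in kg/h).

All 1100×0.202 = 222.2 kg/h of citric acid reaches F2, so F2 = 222.2/0.351 = 633.05 kg/h and vapour = 466.95 kg/h.
The evaporator receives (1−α)·1100 of feed at 0.798 water and removes 0.865 of that water:
0.865×0.798×(1−α)×1100 = 466.95
(1−α) = 466.95/759.3 = 0.6150;  α = 0.3850.
Bypass flow = 0.3850×1100 = 423.52 kg/h.

423.5 kg/h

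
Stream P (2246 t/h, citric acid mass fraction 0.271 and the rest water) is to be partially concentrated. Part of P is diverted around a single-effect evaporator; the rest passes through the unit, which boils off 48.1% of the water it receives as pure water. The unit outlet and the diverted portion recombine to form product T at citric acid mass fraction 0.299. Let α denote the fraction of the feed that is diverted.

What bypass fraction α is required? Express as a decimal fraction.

0.733

All 2246×0.271 = 608.67 t/h of citric acid reaches T, so T = 608.67/0.299 = 2035.7 t/h and vapour = 210.33 t/h.
The evaporator receives (1−α)·2246 of feed at 0.729 water and removes 0.481 of that water:
0.481×0.729×(1−α)×2246 = 210.33
(1−α) = 210.33/787.56 = 0.2671;  α = 0.7329.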